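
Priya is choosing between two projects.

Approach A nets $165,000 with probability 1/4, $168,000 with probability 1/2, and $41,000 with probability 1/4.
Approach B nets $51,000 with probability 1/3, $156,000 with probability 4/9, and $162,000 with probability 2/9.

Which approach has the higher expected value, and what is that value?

Approach A = 1/4 × 165000 + 1/2 × 168000 + 1/4 × 41000 = 41250 + 84000 + 10250 = 135500
Approach B = 1/3 × 51000 + 4/9 × 156000 + 2/9 × 162000 = 17000 + 69333.3333 + 36000 = 122333.3333

Approach A ($135,500)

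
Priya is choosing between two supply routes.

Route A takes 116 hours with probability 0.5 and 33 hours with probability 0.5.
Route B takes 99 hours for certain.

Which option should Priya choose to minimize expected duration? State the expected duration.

Route A = 0.5 × 116 + 0.5 × 33 = 58 + 16.5 = 74.5
Route B: 99 (certain)

Route A (74.5 hours)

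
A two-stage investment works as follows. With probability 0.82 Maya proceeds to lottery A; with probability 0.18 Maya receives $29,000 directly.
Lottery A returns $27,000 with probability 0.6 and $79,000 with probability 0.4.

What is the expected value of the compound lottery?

EV(A) = 0.6 × 27000 + 0.4 × 79000 = 16200 + 31600 = 47800
Branch B: 29000 (certain)
Overall = 0.82 × 47800 + 0.18 × 29000 = 39196 + 5220 = 44416

$44,416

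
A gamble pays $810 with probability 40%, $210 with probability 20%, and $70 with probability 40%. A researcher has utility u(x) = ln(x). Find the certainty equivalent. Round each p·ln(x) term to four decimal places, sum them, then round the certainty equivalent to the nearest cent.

E[u] = 0.4·ln(810) + 0.2·ln(210) + 0.4·ln(70) = 2.6788 + 1.0694 + 1.6994 = 5.4476
CE = e^5.4476 ≈ 232.20

$232.20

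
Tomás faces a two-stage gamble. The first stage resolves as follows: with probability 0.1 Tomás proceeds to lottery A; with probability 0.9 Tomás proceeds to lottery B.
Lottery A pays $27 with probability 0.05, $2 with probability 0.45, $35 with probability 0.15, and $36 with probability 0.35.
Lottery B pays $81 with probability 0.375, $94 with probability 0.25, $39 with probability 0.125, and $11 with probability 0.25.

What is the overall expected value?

$57.36

EV(A) = 0.05 × 27 + 0.45 × 2 + 0.15 × 35 + 0.35 × 36 = 1.35 + 0.9 + 5.25 + 12.6 = 20.1
EV(B) = 0.375 × 81 + 0.25 × 94 + 0.125 × 39 + 0.25 × 11 = 30.375 + 23.5 + 4.875 + 2.75 = 61.5
Overall = 0.1 × 20.1 + 0.9 × 61.5 = 2.01 + 55.35 = 57.36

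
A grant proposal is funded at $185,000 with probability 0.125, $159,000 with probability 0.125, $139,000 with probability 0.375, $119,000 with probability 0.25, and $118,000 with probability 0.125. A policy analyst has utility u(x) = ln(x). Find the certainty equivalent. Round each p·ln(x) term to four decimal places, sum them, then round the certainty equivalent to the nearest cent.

E[u] = 0.125·ln(185000) + 0.125·ln(159000) + 0.375·ln(139000) + 0.25·ln(119000) + 0.125·ln(118000) = 1.5160 + 1.4971 + 4.4408 + 2.9217 + 1.4598 = 11.8354
CE = e^11.8354 ≈ 138053.97

$138,053.97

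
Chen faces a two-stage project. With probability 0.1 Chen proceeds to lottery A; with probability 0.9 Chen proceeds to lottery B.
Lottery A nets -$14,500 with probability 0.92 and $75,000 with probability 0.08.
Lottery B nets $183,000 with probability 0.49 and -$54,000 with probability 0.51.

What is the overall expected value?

$55,183

EV(A) = 0.92 × (-14500) + 0.08 × 75000 = -13340 + 6000 = -7340
EV(B) = 0.49 × 183000 + 0.51 × (-54000) = 89670 − 27540 = 62130
Overall = 0.1 × (-7340) + 0.9 × 62130 = -734 + 55917 = 55183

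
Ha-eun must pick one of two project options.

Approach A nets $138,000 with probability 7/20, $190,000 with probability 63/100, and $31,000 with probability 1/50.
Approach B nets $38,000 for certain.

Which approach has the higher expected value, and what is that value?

Approach A ($168,620)

Approach A = 7/20 × 138000 + 63/100 × 190000 + 1/50 × 31000 = 48300 + 119700 + 620 = 168620
Approach B: 38000 (certain)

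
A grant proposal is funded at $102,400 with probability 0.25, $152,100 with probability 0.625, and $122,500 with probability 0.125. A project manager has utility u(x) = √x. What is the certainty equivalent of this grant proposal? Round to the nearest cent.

E[u] = 0.25·√102400 + 0.625·√152100 + 0.125·√122500 = 0.25·320 + 0.625·390 + 0.125·350 = 367.5
CE = (367.5)² = 135056.25

$135,056.25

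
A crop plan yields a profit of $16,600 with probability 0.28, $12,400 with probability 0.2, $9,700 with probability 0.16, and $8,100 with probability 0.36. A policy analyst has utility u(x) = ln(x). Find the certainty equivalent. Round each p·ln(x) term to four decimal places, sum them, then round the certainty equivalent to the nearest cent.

$11,098.89

E[u] = 0.28·ln(16600) + 0.2·ln(12400) + 0.16·ln(9700) + 0.36·ln(8100) = 2.7208 + 1.8851 + 1.4688 + 3.2399 = 9.3146
CE = e^9.3146 ≈ 11098.89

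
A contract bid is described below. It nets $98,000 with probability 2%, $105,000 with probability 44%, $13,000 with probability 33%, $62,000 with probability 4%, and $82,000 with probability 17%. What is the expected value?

$68,870

EV = 0.02 × 98000 + 0.44 × 105000 + 0.33 × 13000 + 0.04 × 62000 + 0.17 × 82000 = 1960 + 46200 + 4290 + 2480 + 13940 = 68870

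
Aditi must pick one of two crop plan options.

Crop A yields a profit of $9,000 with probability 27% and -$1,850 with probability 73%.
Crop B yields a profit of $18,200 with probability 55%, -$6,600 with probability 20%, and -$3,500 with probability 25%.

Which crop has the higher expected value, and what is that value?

Crop A = 0.27 × 9000 + 0.73 × (-1850) = 2430 − 1350.5 = 1079.5
Crop B = 0.55 × 18200 + 0.2 × (-6600) + 0.25 × (-3500) = 10010 − 1320 − 875 = 7815

Crop B ($7,815)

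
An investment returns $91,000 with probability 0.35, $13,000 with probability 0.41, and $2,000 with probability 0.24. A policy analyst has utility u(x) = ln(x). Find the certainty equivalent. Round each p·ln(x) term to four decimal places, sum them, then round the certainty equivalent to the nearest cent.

$16,391.20

E[u] = 0.35·ln(91000) + 0.41·ln(13000) + 0.24·ln(2000) = 3.9965 + 3.8838 + 1.8242 = 9.7045
CE = e^9.7045 ≈ 16391.20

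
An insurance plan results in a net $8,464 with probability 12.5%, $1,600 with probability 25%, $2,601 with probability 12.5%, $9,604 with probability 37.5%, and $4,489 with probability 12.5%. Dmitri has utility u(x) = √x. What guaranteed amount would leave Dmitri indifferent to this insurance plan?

$5,329

E[u] = 0.125·√8464 + 0.25·√1600 + 0.125·√2601 + 0.375·√9604 + 0.125·√4489 = 0.125·92 + 0.25·40 + 0.125·51 + 0.375·98 + 0.125·67 = 73
CE = (73)² = 5329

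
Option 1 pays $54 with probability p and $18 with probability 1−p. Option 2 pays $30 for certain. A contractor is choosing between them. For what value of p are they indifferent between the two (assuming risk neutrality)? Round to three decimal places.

p·54 + (1−p)·18 = 30
36p + 18 = 30
p = (30 − 18) / 36

p = 0.333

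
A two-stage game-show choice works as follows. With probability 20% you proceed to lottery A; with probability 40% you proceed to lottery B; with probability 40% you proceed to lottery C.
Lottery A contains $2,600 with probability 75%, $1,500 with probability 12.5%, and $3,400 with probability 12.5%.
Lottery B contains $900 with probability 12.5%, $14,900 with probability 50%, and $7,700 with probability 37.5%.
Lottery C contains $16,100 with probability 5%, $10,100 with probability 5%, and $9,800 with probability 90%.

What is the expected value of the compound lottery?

$8,744.50

EV(A) = 0.75 × 2600 + 0.125 × 1500 + 0.125 × 3400 = 1950 + 187.5 + 425 = 2562.5
EV(B) = 0.125 × 900 + 0.5 × 14900 + 0.375 × 7700 = 112.5 + 7450 + 2887.5 = 10450
EV(C) = 0.05 × 16100 + 0.05 × 10100 + 0.9 × 9800 = 805 + 505 + 8820 = 10130
Overall = 0.2 × 2562.5 + 0.4 × 10450 + 0.4 × 10130 = 512.5 + 4180 + 4052 = 8744.5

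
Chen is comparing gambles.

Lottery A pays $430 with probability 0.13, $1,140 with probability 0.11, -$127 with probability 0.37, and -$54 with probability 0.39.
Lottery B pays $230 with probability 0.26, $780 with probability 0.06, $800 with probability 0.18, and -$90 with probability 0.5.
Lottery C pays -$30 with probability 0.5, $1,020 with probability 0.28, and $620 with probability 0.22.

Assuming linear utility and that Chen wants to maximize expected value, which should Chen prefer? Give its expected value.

Lottery A = 0.13 × 430 + 0.11 × 1140 + 0.37 × (-127) + 0.39 × (-54) = 55.9 + 125.4 − 46.99 − 21.06 = 113.25
Lottery B = 0.26 × 230 + 0.06 × 780 + 0.18 × 800 + 0.5 × (-90) = 59.8 + 46.8 + 144 − 45 = 205.6
Lottery C = 0.5 × (-30) + 0.28 × 1020 + 0.22 × 620 = -15 + 285.6 + 136.4 = 407

Lottery C ($407)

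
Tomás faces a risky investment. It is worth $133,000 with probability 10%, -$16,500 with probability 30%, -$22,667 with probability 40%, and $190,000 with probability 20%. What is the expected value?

$37,283.20

EV = 0.1 × 133000 + 0.3 × (-16500) + 0.4 × (-22667) + 0.2 × 190000 = 13300 − 4950 − 9066.8 + 38000 = 37283.2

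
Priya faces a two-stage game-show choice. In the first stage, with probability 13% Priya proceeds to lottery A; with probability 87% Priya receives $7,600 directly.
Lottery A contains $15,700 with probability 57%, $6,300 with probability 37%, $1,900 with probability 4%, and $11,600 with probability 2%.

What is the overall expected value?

EV(A) = 0.57 × 15700 + 0.37 × 6300 + 0.04 × 1900 + 0.02 × 11600 = 8949 + 2331 + 76 + 232 = 11588
Branch B: 7600 (certain)
Overall = 0.13 × 11588 + 0.87 × 7600 = 1506.44 + 6612 = 8118.44

$8,118.44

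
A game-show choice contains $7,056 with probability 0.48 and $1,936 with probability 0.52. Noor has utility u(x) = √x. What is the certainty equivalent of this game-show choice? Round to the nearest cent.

$3,994.24

E[u] = 0.48·√7056 + 0.52·√1936 = 0.48·84 + 0.52·44 = 63.2
CE = (63.2)² = 3994.24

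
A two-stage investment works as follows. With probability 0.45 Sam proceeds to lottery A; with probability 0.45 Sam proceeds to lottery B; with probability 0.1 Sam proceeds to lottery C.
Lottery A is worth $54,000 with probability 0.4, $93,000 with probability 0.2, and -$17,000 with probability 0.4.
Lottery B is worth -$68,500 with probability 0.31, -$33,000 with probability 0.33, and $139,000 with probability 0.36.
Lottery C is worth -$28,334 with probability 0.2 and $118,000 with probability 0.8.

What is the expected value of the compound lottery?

EV(A) = 0.4 × 54000 + 0.2 × 93000 + 0.4 × (-17000) = 21600 + 18600 − 6800 = 33400
EV(B) = 0.31 × (-68500) + 0.33 × (-33000) + 0.36 × 139000 = -21235 − 10890 + 50040 = 17915
EV(C) = 0.2 × (-28334) + 0.8 × 118000 = -5666.8 + 94400 = 88733.2
Overall = 0.45 × 33400 + 0.45 × 17915 + 0.1 × 88733.2 = 15030 + 8061.75 + 8873.32 = 31965.07

$31,965.07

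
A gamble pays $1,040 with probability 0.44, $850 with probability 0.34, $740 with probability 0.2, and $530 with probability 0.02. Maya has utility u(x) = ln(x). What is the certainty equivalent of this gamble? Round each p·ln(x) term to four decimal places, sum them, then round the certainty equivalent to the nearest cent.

E[u] = 0.44·ln(1040) + 0.34·ln(850) + 0.2·ln(740) + 0.02·ln(530) = 3.0567 + 2.2934 + 1.3213 + 0.1255 = 6.7969
CE = e^6.7969 ≈ 895.07

$895.07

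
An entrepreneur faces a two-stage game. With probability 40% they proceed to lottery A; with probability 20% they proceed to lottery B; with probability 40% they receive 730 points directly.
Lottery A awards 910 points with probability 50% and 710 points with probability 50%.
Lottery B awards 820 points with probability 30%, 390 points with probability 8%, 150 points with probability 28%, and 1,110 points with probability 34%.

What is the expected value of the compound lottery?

755.32 points

EV(A) = 0.5 × 910 + 0.5 × 710 = 455 + 355 = 810
EV(B) = 0.3 × 820 + 0.08 × 390 + 0.28 × 150 + 0.34 × 1110 = 246 + 31.2 + 42 + 377.4 = 696.6
Branch C: 730 (certain)
Overall = 0.4 × 810 + 0.2 × 696.6 + 0.4 × 730 = 324 + 139.32 + 292 = 755.32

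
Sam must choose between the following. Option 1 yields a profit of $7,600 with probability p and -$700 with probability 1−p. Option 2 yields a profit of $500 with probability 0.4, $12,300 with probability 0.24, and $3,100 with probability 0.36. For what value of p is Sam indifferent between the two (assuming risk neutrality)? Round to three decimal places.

EV(Option 2) = 0.4 × 500 + 0.24 × 12300 + 0.36 × 3100 = 200 + 2952 + 1116 = 4268
p·7600 + (1−p)·(-700) = 4268
8300p − 700 = 4268
p = (4268 + 700) / 8300

p = 0.599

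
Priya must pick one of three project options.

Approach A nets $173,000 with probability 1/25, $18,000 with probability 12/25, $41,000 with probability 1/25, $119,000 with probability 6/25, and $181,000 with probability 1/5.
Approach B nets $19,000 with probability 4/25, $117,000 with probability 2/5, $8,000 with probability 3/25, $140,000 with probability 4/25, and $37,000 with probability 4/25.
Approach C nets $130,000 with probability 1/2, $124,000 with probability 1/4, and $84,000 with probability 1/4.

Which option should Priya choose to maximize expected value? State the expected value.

Approach C ($117,000)

Approach A = 1/25 × 173000 + 12/25 × 18000 + 1/25 × 41000 + 6/25 × 119000 + 1/5 × 181000 = 6920 + 8640 + 1640 + 28560 + 36200 = 81960
Approach B = 4/25 × 19000 + 2/5 × 117000 + 3/25 × 8000 + 4/25 × 140000 + 4/25 × 37000 = 3040 + 46800 + 960 + 22400 + 5920 = 79120
Approach C = 1/2 × 130000 + 1/4 × 124000 + 1/4 × 84000 = 65000 + 31000 + 21000 = 117000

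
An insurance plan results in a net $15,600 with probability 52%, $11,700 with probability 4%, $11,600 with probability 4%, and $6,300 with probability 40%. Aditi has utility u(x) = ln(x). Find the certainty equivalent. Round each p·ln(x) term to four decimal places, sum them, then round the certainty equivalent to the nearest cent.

E[u] = 0.52·ln(15600) + 0.04·ln(11700) + 0.04·ln(11600) + 0.4·ln(6300) = 5.0206 + 0.3747 + 0.3744 + 3.4993 = 9.2690
CE = e^9.2690 ≈ 10604.14

$10,604.14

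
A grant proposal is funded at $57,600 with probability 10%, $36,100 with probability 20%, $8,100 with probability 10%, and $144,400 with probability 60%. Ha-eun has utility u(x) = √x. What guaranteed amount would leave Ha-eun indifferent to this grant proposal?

$89,401

E[u] = 0.1·√57600 + 0.2·√36100 + 0.1·√8100 + 0.6·√144400 = 0.1·240 + 0.2·190 + 0.1·90 + 0.6·380 = 299
CE = (299)² = 89401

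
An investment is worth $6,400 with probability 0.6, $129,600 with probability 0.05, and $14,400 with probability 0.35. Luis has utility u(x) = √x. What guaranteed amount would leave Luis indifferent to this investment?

$11,664

E[u] = 0.6·√6400 + 0.05·√129600 + 0.35·√14400 = 0.6·80 + 0.05·360 + 0.35·120 = 108
CE = (108)² = 11664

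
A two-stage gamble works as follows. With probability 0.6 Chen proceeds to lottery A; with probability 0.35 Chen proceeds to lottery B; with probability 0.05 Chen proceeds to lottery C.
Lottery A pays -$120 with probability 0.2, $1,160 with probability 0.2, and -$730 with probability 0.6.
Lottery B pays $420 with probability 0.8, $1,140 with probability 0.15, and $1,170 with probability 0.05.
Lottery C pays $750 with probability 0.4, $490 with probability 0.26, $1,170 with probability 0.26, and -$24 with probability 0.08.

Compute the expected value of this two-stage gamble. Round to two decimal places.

$96.41

EV(A) = 0.2 × (-120) + 0.2 × 1160 + 0.6 × (-730) = -24 + 232 − 438 = -230
EV(B) = 0.8 × 420 + 0.15 × 1140 + 0.05 × 1170 = 336 + 171 + 58.5 = 565.5
EV(C) = 0.4 × 750 + 0.26 × 490 + 0.26 × 1170 + 0.08 × (-24) = 300 + 127.4 + 304.2 − 1.92 = 729.68
Overall = 0.6 × (-230) + 0.35 × 565.5 + 0.05 × 729.68 = -138 + 197.925 + 36.484 = 96.409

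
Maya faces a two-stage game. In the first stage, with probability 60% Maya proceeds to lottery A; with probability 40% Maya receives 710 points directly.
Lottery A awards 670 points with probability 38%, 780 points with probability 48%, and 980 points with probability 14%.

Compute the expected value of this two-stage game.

EV(A) = 0.38 × 670 + 0.48 × 780 + 0.14 × 980 = 254.6 + 374.4 + 137.2 = 766.2
Branch B: 710 (certain)
Overall = 0.6 × 766.2 + 0.4 × 710 = 459.72 + 284 = 743.72

743.72 points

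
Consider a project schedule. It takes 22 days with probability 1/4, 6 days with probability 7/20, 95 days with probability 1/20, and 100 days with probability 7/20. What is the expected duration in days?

EV = 1/4 × 22 + 7/20 × 6 + 1/20 × 95 + 7/20 × 100 = 5.5 + 2.1 + 4.75 + 35 = 47.35

47.35 days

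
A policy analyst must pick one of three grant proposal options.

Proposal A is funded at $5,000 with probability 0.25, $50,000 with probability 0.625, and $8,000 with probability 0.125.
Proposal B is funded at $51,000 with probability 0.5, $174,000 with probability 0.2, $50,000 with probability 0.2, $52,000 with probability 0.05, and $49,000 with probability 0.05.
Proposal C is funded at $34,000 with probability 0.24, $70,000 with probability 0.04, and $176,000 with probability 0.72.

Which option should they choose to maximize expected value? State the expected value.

Proposal C ($137,680)

Proposal A = 0.25 × 5000 + 0.625 × 50000 + 0.125 × 8000 = 1250 + 31250 + 1000 = 33500
Proposal B = 0.5 × 51000 + 0.2 × 174000 + 0.2 × 50000 + 0.05 × 52000 + 0.05 × 49000 = 25500 + 34800 + 10000 + 2600 + 2450 = 75350
Proposal C = 0.24 × 34000 + 0.04 × 70000 + 0.72 × 176000 = 8160 + 2800 + 126720 = 137680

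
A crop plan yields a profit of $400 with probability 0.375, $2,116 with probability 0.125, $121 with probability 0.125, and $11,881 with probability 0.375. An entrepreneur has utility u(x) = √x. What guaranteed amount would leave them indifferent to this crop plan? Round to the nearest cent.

E[u] = 0.375·√400 + 0.125·√2116 + 0.125·√121 + 0.375·√11881 = 0.375·20 + 0.125·46 + 0.125·11 + 0.375·109 = 55.5
CE = (55.5)² = 3080.25

$3,080.25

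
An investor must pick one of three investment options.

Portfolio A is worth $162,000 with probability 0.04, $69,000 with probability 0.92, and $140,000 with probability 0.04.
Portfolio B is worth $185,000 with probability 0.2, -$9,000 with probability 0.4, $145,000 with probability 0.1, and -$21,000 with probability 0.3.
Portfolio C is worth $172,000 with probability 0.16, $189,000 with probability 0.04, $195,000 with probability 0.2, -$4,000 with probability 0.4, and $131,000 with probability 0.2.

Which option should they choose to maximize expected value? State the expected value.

Portfolio C ($98,680)

Portfolio A = 0.04 × 162000 + 0.92 × 69000 + 0.04 × 140000 = 6480 + 63480 + 5600 = 75560
Portfolio B = 0.2 × 185000 + 0.4 × (-9000) + 0.1 × 145000 + 0.3 × (-21000) = 37000 − 3600 + 14500 − 6300 = 41600
Portfolio C = 0.16 × 172000 + 0.04 × 189000 + 0.2 × 195000 + 0.4 × (-4000) + 0.2 × 131000 = 27520 + 7560 + 39000 − 1600 + 26200 = 98680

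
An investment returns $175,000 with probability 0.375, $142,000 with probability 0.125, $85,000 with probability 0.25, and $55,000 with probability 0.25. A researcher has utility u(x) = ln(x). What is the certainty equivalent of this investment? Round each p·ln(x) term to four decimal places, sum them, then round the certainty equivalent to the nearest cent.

$106,563.89

E[u] = 0.375·ln(175000) + 0.125·ln(142000) + 0.25·ln(85000) + 0.25·ln(55000) = 4.5272 + 1.4829 + 2.8376 + 2.7288 = 11.5765
CE = e^11.5765 ≈ 106563.89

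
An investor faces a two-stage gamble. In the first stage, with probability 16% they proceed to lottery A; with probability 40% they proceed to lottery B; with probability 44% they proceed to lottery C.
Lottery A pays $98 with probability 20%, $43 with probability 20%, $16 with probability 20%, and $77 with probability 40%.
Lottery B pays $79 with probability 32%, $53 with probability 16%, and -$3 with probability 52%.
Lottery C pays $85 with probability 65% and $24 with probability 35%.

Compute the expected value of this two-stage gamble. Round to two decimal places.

EV(A) = 0.2 × 98 + 0.2 × 43 + 0.2 × 16 + 0.4 × 77 = 19.6 + 8.6 + 3.2 + 30.8 = 62.2
EV(B) = 0.32 × 79 + 0.16 × 53 + 0.52 × (-3) = 25.28 + 8.48 − 1.56 = 32.2
EV(C) = 0.65 × 85 + 0.35 × 24 = 55.25 + 8.4 = 63.65
Overall = 0.16 × 62.2 + 0.4 × 32.2 + 0.44 × 63.65 = 9.952 + 12.88 + 28.006 = 50.838

$50.84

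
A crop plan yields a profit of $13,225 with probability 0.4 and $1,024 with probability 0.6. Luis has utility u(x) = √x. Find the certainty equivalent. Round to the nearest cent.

$4,251.04

E[u] = 0.4·√13225 + 0.6·√1024 = 0.4·115 + 0.6·32 = 65.2
CE = (65.2)² = 4251.04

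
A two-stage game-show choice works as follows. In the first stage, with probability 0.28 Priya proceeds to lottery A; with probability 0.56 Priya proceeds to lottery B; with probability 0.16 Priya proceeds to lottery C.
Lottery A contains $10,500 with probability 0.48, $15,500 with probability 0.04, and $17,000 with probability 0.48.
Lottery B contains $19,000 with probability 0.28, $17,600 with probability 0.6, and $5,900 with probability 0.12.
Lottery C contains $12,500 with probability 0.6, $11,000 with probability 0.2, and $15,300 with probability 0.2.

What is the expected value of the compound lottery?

EV(A) = 0.48 × 10500 + 0.04 × 15500 + 0.48 × 17000 = 5040 + 620 + 8160 = 13820
EV(B) = 0.28 × 19000 + 0.6 × 17600 + 0.12 × 5900 = 5320 + 10560 + 708 = 16588
EV(C) = 0.6 × 12500 + 0.2 × 11000 + 0.2 × 15300 = 7500 + 2200 + 3060 = 12760
Overall = 0.28 × 13820 + 0.56 × 16588 + 0.16 × 12760 = 3869.6 + 9289.28 + 2041.6 = 15200.48

$15,200.48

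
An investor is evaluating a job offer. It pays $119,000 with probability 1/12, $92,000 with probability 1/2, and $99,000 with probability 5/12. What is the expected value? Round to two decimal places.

EV = 1/12 × 119000 + 1/2 × 92000 + 5/12 × 99000 = 9916.6667 + 46000 + 41250 = 97166.6667

$97,166.67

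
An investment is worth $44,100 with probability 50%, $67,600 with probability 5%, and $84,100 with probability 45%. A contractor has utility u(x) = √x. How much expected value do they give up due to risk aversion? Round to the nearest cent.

E[u] = 0.5·√44100 + 0.05·√67600 + 0.45·√84100 = 0.5·210 + 0.05·260 + 0.45·290 = 248.5
CE = (248.5)² = 61752.25
Risk premium = EV − CE = 63275 − 61752.25 = 1522.75

$1,522.75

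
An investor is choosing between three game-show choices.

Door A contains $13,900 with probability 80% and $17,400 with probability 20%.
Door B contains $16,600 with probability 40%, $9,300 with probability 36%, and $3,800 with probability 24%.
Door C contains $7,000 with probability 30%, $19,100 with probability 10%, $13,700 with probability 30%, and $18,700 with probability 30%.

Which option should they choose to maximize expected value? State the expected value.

Door A ($14,600)

Door A = 0.8 × 13900 + 0.2 × 17400 = 11120 + 3480 = 14600
Door B = 0.4 × 16600 + 0.36 × 9300 + 0.24 × 3800 = 6640 + 3348 + 912 = 10900
Door C = 0.3 × 7000 + 0.1 × 19100 + 0.3 × 13700 + 0.3 × 18700 = 2100 + 1910 + 4110 + 5610 = 13730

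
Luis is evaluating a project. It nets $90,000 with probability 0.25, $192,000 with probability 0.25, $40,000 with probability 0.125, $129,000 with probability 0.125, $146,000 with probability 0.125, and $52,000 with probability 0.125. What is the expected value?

$116,375

EV = 0.25 × 90000 + 0.25 × 192000 + 0.125 × 40000 + 0.125 × 129000 + 0.125 × 146000 + 0.125 × 52000 = 22500 + 48000 + 5000 + 16125 + 18250 + 6500 = 116375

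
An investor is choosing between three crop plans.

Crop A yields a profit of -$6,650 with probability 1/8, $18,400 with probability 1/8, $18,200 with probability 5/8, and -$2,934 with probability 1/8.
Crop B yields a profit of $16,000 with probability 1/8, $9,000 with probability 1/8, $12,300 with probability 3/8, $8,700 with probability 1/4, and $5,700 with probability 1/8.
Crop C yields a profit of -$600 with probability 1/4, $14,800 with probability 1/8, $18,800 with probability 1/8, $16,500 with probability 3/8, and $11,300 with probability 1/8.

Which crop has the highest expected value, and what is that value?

Crop A ($12,477)

Crop A = 1/8 × (-6650) + 1/8 × 18400 + 5/8 × 18200 + 1/8 × (-2934) = -831.25 + 2300 + 11375 − 366.75 = 12477
Crop B = 1/8 × 16000 + 1/8 × 9000 + 3/8 × 12300 + 1/4 × 8700 + 1/8 × 5700 = 2000 + 1125 + 4612.5 + 2175 + 712.5 = 10625
Crop C = 1/4 × (-600) + 1/8 × 14800 + 1/8 × 18800 + 3/8 × 16500 + 1/8 × 11300 = -150 + 1850 + 2350 + 6187.5 + 1412.5 = 11650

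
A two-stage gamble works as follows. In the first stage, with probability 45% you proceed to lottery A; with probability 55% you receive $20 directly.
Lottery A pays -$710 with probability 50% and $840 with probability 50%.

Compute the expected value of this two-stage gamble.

EV(A) = 0.5 × (-710) + 0.5 × 840 = -355 + 420 = 65
Branch B: 20 (certain)
Overall = 0.45 × 65 + 0.55 × 20 = 29.25 + 11 = 40.25

$40.25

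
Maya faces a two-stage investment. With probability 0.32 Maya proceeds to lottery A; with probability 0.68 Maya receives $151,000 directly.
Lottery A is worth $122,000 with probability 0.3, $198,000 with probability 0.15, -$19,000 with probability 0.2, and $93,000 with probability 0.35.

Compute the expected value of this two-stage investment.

$133,096

EV(A) = 0.3 × 122000 + 0.15 × 198000 + 0.2 × (-19000) + 0.35 × 93000 = 36600 + 29700 − 3800 + 32550 = 95050
Branch B: 151000 (certain)
Overall = 0.32 × 95050 + 0.68 × 151000 = 30416 + 102680 = 133096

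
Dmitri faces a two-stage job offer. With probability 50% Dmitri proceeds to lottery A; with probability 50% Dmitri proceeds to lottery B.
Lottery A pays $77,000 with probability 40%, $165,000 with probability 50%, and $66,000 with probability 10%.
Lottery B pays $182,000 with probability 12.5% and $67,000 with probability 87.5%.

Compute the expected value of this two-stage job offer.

$100,637.50

EV(A) = 0.4 × 77000 + 0.5 × 165000 + 0.1 × 66000 = 30800 + 82500 + 6600 = 119900
EV(B) = 0.125 × 182000 + 0.875 × 67000 = 22750 + 58625 = 81375
Overall = 0.5 × 119900 + 0.5 × 81375 = 59950 + 40687.5 = 100637.5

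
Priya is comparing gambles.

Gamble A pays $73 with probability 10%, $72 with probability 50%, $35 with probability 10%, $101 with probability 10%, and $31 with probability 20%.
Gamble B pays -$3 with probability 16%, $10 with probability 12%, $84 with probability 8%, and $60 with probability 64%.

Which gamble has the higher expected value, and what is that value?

Gamble A = 0.1 × 73 + 0.5 × 72 + 0.1 × 35 + 0.1 × 101 + 0.2 × 31 = 7.3 + 36 + 3.5 + 10.1 + 6.2 = 63.1
Gamble B = 0.16 × (-3) + 0.12 × 10 + 0.08 × 84 + 0.64 × 60 = -0.48 + 1.2 + 6.72 + 38.4 = 45.84

Gamble A ($63.10)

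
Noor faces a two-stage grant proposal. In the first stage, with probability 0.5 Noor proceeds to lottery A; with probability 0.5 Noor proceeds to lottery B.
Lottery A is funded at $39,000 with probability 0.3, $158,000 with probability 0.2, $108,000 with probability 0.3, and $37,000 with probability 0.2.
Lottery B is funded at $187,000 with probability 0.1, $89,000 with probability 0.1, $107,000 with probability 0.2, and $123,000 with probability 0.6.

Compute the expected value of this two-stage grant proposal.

$102,950

EV(A) = 0.3 × 39000 + 0.2 × 158000 + 0.3 × 108000 + 0.2 × 37000 = 11700 + 31600 + 32400 + 7400 = 83100
EV(B) = 0.1 × 187000 + 0.1 × 89000 + 0.2 × 107000 + 0.6 × 123000 = 18700 + 8900 + 21400 + 73800 = 122800
Overall = 0.5 × 83100 + 0.5 × 122800 = 41550 + 61400 = 102950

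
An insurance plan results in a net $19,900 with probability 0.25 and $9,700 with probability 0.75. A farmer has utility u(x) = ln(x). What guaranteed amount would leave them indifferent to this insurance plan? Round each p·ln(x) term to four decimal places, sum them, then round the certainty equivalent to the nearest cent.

$11,608.58

E[u] = 0.25·ln(19900) + 0.75·ln(9700) = 2.4746 + 6.8849 = 9.3595
CE = e^9.3595 ≈ 11608.58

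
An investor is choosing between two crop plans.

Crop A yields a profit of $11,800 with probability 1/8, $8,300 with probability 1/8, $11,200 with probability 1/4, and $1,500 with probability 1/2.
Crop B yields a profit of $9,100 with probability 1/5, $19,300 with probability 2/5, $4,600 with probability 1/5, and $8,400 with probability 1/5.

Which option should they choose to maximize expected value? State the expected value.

Crop B ($12,140)

Crop A = 1/8 × 11800 + 1/8 × 8300 + 1/4 × 11200 + 1/2 × 1500 = 1475 + 1037.5 + 2800 + 750 = 6062.5
Crop B = 1/5 × 9100 + 2/5 × 19300 + 1/5 × 4600 + 1/5 × 8400 = 1820 + 7720 + 920 + 1680 = 12140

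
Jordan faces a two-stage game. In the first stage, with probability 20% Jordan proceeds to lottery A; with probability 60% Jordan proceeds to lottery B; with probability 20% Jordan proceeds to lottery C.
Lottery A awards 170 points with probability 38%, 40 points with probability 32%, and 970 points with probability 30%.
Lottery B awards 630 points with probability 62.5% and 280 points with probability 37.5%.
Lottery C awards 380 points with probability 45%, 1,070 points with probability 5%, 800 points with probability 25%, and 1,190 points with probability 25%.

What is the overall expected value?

EV(A) = 0.38 × 170 + 0.32 × 40 + 0.3 × 970 = 64.6 + 12.8 + 291 = 368.4
EV(B) = 0.625 × 630 + 0.375 × 280 = 393.75 + 105 = 498.75
EV(C) = 0.45 × 380 + 0.05 × 1070 + 0.25 × 800 + 0.25 × 1190 = 171 + 53.5 + 200 + 297.5 = 722
Overall = 0.2 × 368.4 + 0.6 × 498.75 + 0.2 × 722 = 73.68 + 299.25 + 144.4 = 517.33

517.33 points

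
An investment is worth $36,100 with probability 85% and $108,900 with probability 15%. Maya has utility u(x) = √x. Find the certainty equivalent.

E[u] = 0.85·√36100 + 0.15·√108900 = 0.85·190 + 0.15·330 = 211
CE = (211)² = 44521

$44,521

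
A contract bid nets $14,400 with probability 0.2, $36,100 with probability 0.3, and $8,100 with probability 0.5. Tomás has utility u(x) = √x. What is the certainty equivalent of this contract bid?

E[u] = 0.2·√14400 + 0.3·√36100 + 0.5·√8100 = 0.2·120 + 0.3·190 + 0.5·90 = 126
CE = (126)² = 15876

$15,876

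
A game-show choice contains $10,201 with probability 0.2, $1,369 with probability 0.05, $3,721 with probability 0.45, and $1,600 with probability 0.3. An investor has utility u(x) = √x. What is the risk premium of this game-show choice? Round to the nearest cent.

$480.85

E[u] = 0.2·√10201 + 0.05·√1369 + 0.45·√3721 + 0.3·√1600 = 0.2·101 + 0.05·37 + 0.45·61 + 0.3·40 = 61.5
CE = (61.5)² = 3782.25
Risk premium = EV − CE = 4263.1 − 3782.25 = 480.85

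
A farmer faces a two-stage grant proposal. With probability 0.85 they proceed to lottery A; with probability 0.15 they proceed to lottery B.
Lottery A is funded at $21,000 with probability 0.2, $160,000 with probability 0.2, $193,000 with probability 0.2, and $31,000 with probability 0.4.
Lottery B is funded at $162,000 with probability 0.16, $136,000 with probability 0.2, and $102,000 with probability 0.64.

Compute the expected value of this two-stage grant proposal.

$91,880

EV(A) = 0.2 × 21000 + 0.2 × 160000 + 0.2 × 193000 + 0.4 × 31000 = 4200 + 32000 + 38600 + 12400 = 87200
EV(B) = 0.16 × 162000 + 0.2 × 136000 + 0.64 × 102000 = 25920 + 27200 + 65280 = 118400
Overall = 0.85 × 87200 + 0.15 × 118400 = 74120 + 17760 = 91880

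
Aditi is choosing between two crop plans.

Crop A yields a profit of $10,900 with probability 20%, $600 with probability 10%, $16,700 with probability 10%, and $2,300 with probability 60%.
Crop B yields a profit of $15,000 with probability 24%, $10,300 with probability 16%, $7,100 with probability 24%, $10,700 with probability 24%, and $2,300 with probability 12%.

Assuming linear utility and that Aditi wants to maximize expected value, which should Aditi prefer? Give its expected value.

Crop B ($9,796)

Crop A = 0.2 × 10900 + 0.1 × 600 + 0.1 × 16700 + 0.6 × 2300 = 2180 + 60 + 1670 + 1380 = 5290
Crop B = 0.24 × 15000 + 0.16 × 10300 + 0.24 × 7100 + 0.24 × 10700 + 0.12 × 2300 = 3600 + 1648 + 1704 + 2568 + 276 = 9796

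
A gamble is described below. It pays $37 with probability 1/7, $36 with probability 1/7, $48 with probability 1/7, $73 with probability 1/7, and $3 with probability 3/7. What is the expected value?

EV = 1/7 × 37 + 1/7 × 36 + 1/7 × 48 + 1/7 × 73 + 3/7 × 3 = 5.2857 + 5.1429 + 6.8571 + 10.4286 + 1.2857 = 29

$29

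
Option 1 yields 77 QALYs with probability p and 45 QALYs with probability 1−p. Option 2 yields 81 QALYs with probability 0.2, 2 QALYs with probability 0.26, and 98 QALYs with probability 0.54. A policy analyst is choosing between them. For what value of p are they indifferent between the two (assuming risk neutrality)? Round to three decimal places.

p = 0.770

EV(Option 2) = 0.2 × 81 + 0.26 × 2 + 0.54 × 98 = 16.2 + 0.52 + 52.92 = 69.64
p·77 + (1−p)·45 = 69.64
32p + 45 = 69.64
p = (69.64 − 45) / 32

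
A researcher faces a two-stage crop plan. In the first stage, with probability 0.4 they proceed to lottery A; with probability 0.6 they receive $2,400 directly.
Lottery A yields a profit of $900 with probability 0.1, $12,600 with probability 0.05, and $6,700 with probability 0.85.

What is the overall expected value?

EV(A) = 0.1 × 900 + 0.05 × 12600 + 0.85 × 6700 = 90 + 630 + 5695 = 6415
Branch B: 2400 (certain)
Overall = 0.4 × 6415 + 0.6 × 2400 = 2566 + 1440 = 4006

$4,006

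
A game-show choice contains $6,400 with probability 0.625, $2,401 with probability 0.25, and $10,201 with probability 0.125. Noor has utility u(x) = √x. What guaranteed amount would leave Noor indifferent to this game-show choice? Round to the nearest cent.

E[u] = 0.625·√6400 + 0.25·√2401 + 0.125·√10201 = 0.625·80 + 0.25·49 + 0.125·101 = 74.875
CE = (74.875)² = 5606.265625

$5,606.27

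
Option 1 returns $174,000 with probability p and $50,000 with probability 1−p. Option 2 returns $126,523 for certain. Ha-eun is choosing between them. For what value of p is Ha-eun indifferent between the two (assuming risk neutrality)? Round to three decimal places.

p = 0.617

p·174000 + (1−p)·50000 = 126523
124000p + 50000 = 126523
p = (126523 − 50000) / 124000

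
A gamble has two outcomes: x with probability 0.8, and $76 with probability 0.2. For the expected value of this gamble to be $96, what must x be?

x = $101

0.8·x + 0.2·76 = 96
0.8·x = 96 − 15.2 = 80.8
x = 80.8 / 0.8 = 101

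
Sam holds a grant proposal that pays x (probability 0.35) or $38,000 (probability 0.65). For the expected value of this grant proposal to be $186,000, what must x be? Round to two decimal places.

0.35·x + 0.65·38000 = 186000
0.35·x = 186000 − 24700 = 161300
x = 161300 / 0.35 = 460857.1429

x = $460,857.14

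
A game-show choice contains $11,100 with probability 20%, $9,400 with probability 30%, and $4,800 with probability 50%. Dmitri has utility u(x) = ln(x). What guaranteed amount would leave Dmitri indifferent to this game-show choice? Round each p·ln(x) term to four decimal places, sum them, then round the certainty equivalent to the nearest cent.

$6,943.77

E[u] = 0.2·ln(11100) + 0.3·ln(9400) + 0.5·ln(4800) = 1.8629 + 2.7445 + 4.2382 = 8.8456
CE = e^8.8456 ≈ 6943.77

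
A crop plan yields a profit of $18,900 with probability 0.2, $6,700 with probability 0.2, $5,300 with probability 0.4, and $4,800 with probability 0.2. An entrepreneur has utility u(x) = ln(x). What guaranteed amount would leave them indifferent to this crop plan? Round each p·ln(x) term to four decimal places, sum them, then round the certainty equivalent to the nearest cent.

$7,022.68

E[u] = 0.2·ln(18900) + 0.2·ln(6700) + 0.4·ln(5300) + 0.2·ln(4800) = 1.9694 + 1.7620 + 3.4302 + 1.6953 = 8.8569
CE = e^8.8569 ≈ 7022.68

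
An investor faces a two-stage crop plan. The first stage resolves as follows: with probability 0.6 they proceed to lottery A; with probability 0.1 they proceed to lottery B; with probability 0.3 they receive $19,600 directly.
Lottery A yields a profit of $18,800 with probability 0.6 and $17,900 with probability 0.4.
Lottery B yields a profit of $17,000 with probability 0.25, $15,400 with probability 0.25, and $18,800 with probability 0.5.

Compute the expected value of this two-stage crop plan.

EV(A) = 0.6 × 18800 + 0.4 × 17900 = 11280 + 7160 = 18440
EV(B) = 0.25 × 17000 + 0.25 × 15400 + 0.5 × 18800 = 4250 + 3850 + 9400 = 17500
Branch C: 19600 (certain)
Overall = 0.6 × 18440 + 0.1 × 17500 + 0.3 × 19600 = 11064 + 1750 + 5880 = 18694

$18,694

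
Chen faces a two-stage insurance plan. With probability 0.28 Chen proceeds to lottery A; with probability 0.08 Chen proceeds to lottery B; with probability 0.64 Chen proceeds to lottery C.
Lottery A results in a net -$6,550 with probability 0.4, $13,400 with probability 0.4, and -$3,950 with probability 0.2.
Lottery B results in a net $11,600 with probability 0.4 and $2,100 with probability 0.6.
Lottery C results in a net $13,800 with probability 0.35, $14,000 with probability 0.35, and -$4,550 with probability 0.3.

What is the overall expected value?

$6,371.60

EV(A) = 0.4 × (-6550) + 0.4 × 13400 + 0.2 × (-3950) = -2620 + 5360 − 790 = 1950
EV(B) = 0.4 × 11600 + 0.6 × 2100 = 4640 + 1260 = 5900
EV(C) = 0.35 × 13800 + 0.35 × 14000 + 0.3 × (-4550) = 4830 + 4900 − 1365 = 8365
Overall = 0.28 × 1950 + 0.08 × 5900 + 0.64 × 8365 = 546 + 472 + 5353.6 = 6371.6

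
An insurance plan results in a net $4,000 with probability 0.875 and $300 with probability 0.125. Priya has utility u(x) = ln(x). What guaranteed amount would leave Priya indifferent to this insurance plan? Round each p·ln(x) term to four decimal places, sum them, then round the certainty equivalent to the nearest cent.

$2,893.73

E[u] = 0.875·ln(4000) + 0.125·ln(300) = 7.2573 + 0.7130 = 7.9703
CE = e^7.9703 ≈ 2893.73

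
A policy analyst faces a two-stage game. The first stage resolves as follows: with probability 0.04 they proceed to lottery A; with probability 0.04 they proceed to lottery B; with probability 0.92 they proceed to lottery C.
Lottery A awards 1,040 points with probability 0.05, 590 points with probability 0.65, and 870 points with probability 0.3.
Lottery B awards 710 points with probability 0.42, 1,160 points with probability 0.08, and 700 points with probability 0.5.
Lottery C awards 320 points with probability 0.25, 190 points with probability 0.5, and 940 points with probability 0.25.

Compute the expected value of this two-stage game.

EV(A) = 0.05 × 1040 + 0.65 × 590 + 0.3 × 870 = 52 + 383.5 + 261 = 696.5
EV(B) = 0.42 × 710 + 0.08 × 1160 + 0.5 × 700 = 298.2 + 92.8 + 350 = 741
EV(C) = 0.25 × 320 + 0.5 × 190 + 0.25 × 940 = 80 + 95 + 235 = 410
Overall = 0.04 × 696.5 + 0.04 × 741 + 0.92 × 410 = 27.86 + 29.64 + 377.2 = 434.7

434.7 points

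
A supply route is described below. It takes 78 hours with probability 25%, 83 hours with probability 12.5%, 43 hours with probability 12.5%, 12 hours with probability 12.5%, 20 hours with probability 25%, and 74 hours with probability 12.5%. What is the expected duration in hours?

51 hours

EV = 0.25 × 78 + 0.125 × 83 + 0.125 × 43 + 0.125 × 12 + 0.25 × 20 + 0.125 × 74 = 19.5 + 10.375 + 5.375 + 1.5 + 5 + 9.25 = 51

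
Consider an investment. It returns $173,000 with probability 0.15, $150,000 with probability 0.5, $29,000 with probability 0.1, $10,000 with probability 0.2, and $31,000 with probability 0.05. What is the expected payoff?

EV = 0.15 × 173000 + 0.5 × 150000 + 0.1 × 29000 + 0.2 × 10000 + 0.05 × 31000 = 25950 + 75000 + 2900 + 2000 + 1550 = 107400

$107,400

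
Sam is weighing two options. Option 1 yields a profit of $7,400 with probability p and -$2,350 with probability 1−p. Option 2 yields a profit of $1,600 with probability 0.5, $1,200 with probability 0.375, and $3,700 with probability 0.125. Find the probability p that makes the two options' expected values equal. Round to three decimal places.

p = 0.417

EV(Option 2) = 0.5 × 1600 + 0.375 × 1200 + 0.125 × 3700 = 800 + 450 + 462.5 = 1712.5
p·7400 + (1−p)·(-2350) = 1712.5
9750p − 2350 = 1712.5
p = (1712.5 + 2350) / 9750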